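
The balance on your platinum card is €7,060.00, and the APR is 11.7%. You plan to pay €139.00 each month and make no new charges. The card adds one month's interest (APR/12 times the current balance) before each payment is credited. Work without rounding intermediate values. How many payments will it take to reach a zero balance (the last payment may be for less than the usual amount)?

Monthly rate r = 11.7%/12 = 0.975% = 0.00975.
Recurrence: B ← B·(1+r) − €139.00.
Month 1: interest €68.83; balance after payment €6,989.84.
Month 2: interest €68.15; balance after payment €6,918.99.
Closed form: n = −ln(1 − rB₀/P)/ln(1+r) = −ln(0.50478)/ln(1.00975) ≈ 70.457, so the balance reaches zero during payment 71.

71 payments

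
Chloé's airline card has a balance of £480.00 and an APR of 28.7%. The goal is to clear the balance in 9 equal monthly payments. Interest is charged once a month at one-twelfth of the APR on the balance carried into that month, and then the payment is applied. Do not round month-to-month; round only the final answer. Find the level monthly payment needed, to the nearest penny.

£59.91

Monthly rate r = 28.7%/12 = 2.39167% = 0.0239167.
Level-payment amortization: P = B₀·r / (1 − (1+r)^(−n)) = 480.00·0.0239167 / (1 − 1.02392^(−9)).
Denominator 1 − (1+r)^(−9) = 0.191614547.
P = 11.48 / 0.191614547 ≈ 59.91.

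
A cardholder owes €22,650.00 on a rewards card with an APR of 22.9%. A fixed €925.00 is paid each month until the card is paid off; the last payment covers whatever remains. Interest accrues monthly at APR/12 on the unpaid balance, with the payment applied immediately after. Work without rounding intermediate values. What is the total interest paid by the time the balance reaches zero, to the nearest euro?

€8,168

Monthly rate r = 22.9%/12 = 1.90833% = 0.0190833.
Payoff takes n = ⌈−ln(1 − rB₀/P)/ln(1+r)⌉ = ⌈33.315⌉ = 34 payments; the last is €293.03.
Total paid = 33·€925.00 + €293.03 = €30,818.03.
Total interest = total paid − principal = €30,818.03 − €22,650.00 = €8,168.03.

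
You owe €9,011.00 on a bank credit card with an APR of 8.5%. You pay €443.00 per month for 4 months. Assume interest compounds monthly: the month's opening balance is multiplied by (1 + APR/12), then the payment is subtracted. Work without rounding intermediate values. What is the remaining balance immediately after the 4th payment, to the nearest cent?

€7,478.12

Monthly rate r = 8.5%/12 = 0.708333% = 0.00708333.
Each month: B ← B·(1+r) − €443.00.
Month 1: interest €63.83; balance after payment €8,631.83.
Month 2: interest €61.14; balance after payment €8,249.97.
Month 3: interest €58.44; balance after payment €7,865.41.
Month 4: interest €55.71; balance after payment €7,478.12.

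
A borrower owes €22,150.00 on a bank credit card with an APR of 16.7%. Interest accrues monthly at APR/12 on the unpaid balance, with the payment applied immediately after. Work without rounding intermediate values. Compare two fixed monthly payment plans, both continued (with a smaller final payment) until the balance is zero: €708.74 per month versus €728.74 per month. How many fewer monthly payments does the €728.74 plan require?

2 fewer payments

Monthly rate r = 16.7%/12 = 1.39167% = 0.0139167.
At €708.74/mo: n = ⌈−ln(1 − rB₀/P)/ln(1+r)⌉ = 42 payments (last €214.41); total interest = total paid − €22,150.00 = €7,122.75.
At €728.74/mo: 40 payments (last €575.48); total interest €6,846.34.
Payments saved = 42 − 40 = 2.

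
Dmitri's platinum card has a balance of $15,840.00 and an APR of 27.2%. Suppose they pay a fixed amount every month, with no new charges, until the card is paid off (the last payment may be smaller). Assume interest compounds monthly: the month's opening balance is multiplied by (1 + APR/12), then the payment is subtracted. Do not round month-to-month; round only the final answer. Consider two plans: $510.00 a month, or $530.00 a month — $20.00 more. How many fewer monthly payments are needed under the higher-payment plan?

4 fewer payments

Monthly rate r = 27.2%/12 = 2.26667% = 0.0226667.
At $510.00/mo: n = ⌈−ln(1 − rB₀/P)/ln(1+r)⌉ = 55 payments (last $161.92); total interest = total paid − $15,840.00 = $11,861.92.
At $530.00/mo: 51 payments (last $256.10); total interest $10,916.10.
Payments saved = 55 − 51 = 4.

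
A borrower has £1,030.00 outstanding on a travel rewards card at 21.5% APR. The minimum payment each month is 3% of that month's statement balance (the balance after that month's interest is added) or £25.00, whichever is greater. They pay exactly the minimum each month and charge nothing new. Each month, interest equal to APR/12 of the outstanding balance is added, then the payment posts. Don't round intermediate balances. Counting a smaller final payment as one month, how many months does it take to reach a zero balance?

68 months

Monthly rate r = 21.5%/12 = 1.79167% = 0.0179167.
While 3% of the post-interest balance exceeds £25.00, each month B ← (B·(1+r))·(1 − 0.03), i.e. B shrinks by the factor (1+r)·0.97 = 0.98738.
This holds for months 1–19. Entering month 20 the balance is £809.16; 3% of the post-interest balance is now below £25.00, so the flat £25.00 minimum applies from here.
From month 20 a fixed £25.00 at rate r clears £809.16 in 49 more payments. Total: 19 + 49 = 68 months.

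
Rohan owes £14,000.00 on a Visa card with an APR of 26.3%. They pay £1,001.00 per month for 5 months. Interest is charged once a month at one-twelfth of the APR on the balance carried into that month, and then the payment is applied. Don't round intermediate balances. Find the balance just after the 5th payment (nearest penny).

£10,373.66

Monthly rate r = 26.3%/12 = 2.19167% = 0.0219167.
Each month: B ← B·(1+r) − £1,001.00.
Month 1: interest £306.83; balance after payment £13,305.83.
Month 2: interest £291.62; balance after payment £12,596.45.
Month 3: interest £276.07; balance after payment £11,871.53.
Month 4: interest £260.18; balance after payment £11,130.71.
Month 5: interest £243.95; balance after payment £10,373.66.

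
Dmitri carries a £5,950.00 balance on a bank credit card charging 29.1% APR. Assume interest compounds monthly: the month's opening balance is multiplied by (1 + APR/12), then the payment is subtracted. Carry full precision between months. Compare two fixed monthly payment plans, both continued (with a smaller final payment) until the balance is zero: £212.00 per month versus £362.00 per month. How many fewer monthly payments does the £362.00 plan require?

Monthly rate r = 29.1%/12 = 2.425% = 0.02425.
At £212.00/mo: n = ⌈−ln(1 − rB₀/P)/ln(1+r)⌉ = 48 payments (last £134.77); total interest = total paid − £5,950.00 = £4,148.77.
At £362.00/mo: 22 payments (last £80.75); total interest £1,732.75.
Payments saved = 48 − 22 = 26.

26 fewer payments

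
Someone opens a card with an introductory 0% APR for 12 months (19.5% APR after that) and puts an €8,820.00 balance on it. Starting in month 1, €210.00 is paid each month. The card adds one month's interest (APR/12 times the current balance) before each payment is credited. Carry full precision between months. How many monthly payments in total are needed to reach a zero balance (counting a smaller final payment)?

54 payments

Promo months 1–12 at r₀ = 0%/12 = 0; months 13+ at r₁ = 19.5%/12 = 0.01625.
After month 12 (no interest yet): B = €8,820.00 − 12·€210.00 = €6,300.00.
Then at r₁ with €210.00/mo: n₂ = −ln(1 − r₁·B/P)/ln(1+r₁) ≈ 41.47 → 42 more payments.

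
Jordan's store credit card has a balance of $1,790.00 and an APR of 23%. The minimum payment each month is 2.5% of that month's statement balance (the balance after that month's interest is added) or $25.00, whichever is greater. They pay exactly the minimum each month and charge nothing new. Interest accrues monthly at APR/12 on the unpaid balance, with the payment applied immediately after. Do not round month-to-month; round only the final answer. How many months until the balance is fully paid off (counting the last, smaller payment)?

Monthly rate r = 23%/12 = 1.91667% = 0.0191667.
While 2.5% of the post-interest balance exceeds $25.00, each month B ← (B·(1+r))·(1 − 0.025), i.e. B shrinks by the factor (1+r)·0.975 = 0.99369.
This holds for months 1–95. Entering month 96 the balance is $980.81; 2.5% of the post-interest balance is now below $25.00, so the flat $25.00 minimum applies from here.
From month 96 a fixed $25.00 at rate r clears $980.81 in 74 more payments. Total: 95 + 74 = 169 months.

169 months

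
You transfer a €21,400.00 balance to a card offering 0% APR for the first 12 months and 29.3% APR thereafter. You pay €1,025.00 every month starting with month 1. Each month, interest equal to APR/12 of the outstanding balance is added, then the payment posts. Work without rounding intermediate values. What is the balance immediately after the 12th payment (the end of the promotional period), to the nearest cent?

€9,100.00

Promo months 1–12 at r₀ = 0%/12 = 0; months 13+ at r₁ = 29.3%/12 = 0.0244167.
After month 12 (no interest yet): B = €21,400.00 − 12·€1,025.00 = €9,100.00.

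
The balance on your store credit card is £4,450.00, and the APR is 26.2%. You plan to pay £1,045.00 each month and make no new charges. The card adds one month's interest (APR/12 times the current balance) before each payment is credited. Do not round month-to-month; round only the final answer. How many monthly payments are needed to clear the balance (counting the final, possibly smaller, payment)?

5 payments

Monthly rate r = 26.2%/12 = 2.18333% = 0.0218333.
Recurrence: B ← B·(1+r) − £1,045.00.
Month 1: interest £97.16; balance after payment £3,502.16.
Month 2: interest £76.46; balance after payment £2,533.62.
Month 3: interest £55.32; balance after payment £1,543.94.
Month 4: interest £33.71; balance after payment £532.65.
Month 5: interest £11.63; balance after payment £0.00.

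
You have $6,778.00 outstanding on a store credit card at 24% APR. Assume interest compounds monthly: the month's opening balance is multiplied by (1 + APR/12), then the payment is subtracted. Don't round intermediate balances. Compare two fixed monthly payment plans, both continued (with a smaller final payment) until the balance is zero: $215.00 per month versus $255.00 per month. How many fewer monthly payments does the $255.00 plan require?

Monthly rate r = 24%/12 = 2% = 0.02.
At $215.00/mo: n = ⌈−ln(1 − rB₀/P)/ln(1+r)⌉ = 51 payments (last $60.19); total interest = total paid − $6,778.00 = $4,032.19.
At $255.00/mo: 39 payments (last $77.14); total interest $2,989.14.
Payments saved = 51 − 39 = 12.

12 fewer payments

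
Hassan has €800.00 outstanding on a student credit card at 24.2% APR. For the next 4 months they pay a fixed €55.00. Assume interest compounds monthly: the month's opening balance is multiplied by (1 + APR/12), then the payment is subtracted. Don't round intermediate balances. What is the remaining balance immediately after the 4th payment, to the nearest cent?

Monthly rate r = 24.2%/12 = 2.01667% = 0.0201667.
Each month: B ← B·(1+r) − €55.00.
Month 1: interest €16.13; balance after payment €761.13.
Month 2: interest €15.35; balance after payment €721.48.
Month 3: interest €14.55; balance after payment €681.03.
Month 4: interest €13.73; balance after payment €639.77.

€639.77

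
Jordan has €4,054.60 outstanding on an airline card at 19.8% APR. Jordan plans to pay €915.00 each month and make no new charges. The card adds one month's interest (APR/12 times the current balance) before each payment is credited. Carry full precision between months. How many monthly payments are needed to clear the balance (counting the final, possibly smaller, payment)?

5 payments

Monthly rate r = 19.8%/12 = 1.65% = 0.0165.
Recurrence: B ← B·(1+r) − €915.00.
Month 1: interest €66.90; balance after payment €3,206.50.
Month 2: interest €52.91; balance after payment €2,344.41.
Month 3: interest €38.68; balance after payment €1,468.09.
Month 4: interest €24.22; balance after payment €577.31.
Month 5: interest €9.53; balance after payment €0.00.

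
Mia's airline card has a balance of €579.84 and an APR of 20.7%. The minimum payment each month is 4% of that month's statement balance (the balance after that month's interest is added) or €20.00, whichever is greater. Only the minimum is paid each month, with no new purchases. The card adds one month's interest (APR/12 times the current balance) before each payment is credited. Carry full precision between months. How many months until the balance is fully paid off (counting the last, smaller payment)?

40 months

Monthly rate r = 20.7%/12 = 1.725% = 0.01725.
While 4% of the post-interest balance exceeds €20.00, each month B ← (B·(1+r))·(1 − 0.04), i.e. B shrinks by the factor (1+r)·0.96 = 0.97656.
This holds for months 1–7. Entering month 8 the balance is €491.13; 4% of the post-interest balance is now below €20.00, so the flat €20.00 minimum applies from here.
From month 8 a fixed €20.00 at rate r clears €491.13 in 33 more payments. Total: 7 + 33 = 40 months.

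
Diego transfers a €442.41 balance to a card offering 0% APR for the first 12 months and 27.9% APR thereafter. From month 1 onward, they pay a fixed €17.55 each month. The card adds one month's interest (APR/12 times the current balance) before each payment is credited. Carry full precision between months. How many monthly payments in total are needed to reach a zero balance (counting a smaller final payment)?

28 months

Promo months 1–12 at r₀ = 0%/12 = 0; months 13+ at r₁ = 27.9%/12 = 0.02325.
After month 12 (no interest yet): B = €442.41 − 12·€17.55 = €231.81.
Then at r₁ with €17.55/mo: n₂ = −ln(1 − r₁·B/P)/ln(1+r₁) ≈ 15.96 → 16 more payments.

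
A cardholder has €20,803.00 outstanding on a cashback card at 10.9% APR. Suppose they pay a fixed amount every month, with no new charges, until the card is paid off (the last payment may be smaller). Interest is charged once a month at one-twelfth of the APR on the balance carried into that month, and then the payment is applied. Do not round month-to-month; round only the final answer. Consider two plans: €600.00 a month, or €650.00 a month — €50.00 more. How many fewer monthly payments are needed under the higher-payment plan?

4 fewer payments

Monthly rate r = 10.9%/12 = 0.908333% = 0.00908333.
At €600.00/mo: n = ⌈−ln(1 − rB₀/P)/ln(1+r)⌉ = 42 payments (last €498.38); total interest = total paid − €20,803.00 = €4,295.38.
At €650.00/mo: 38 payments (last €641.44); total interest €3,888.44.
Payments saved = 42 − 38 = 4.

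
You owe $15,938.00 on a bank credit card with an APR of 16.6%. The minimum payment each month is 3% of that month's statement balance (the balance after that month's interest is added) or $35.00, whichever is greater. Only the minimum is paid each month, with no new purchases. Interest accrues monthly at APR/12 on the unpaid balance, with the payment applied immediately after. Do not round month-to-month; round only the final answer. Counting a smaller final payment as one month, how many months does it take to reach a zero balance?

202 months

Monthly rate r = 16.6%/12 = 1.38333% = 0.0138333.
While 3% of the post-interest balance exceeds $35.00, each month B ← (B·(1+r))·(1 − 0.03), i.e. B shrinks by the factor (1+r)·0.97 = 0.98342.
This holds for months 1–158. Entering month 159 the balance is $1,135.23; 3% of the post-interest balance is now below $35.00, so the flat $35.00 minimum applies from here.
From month 159 a fixed $35.00 at rate r clears $1,135.23 in 44 more payments. Total: 158 + 44 = 202 months.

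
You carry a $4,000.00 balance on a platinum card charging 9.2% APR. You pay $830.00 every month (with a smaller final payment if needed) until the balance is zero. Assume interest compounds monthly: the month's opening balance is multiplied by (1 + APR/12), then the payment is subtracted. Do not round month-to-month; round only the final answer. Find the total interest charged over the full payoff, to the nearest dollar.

Monthly rate r = 9.2%/12 = 0.766667% = 0.00766667.
Payoff takes n = ⌈−ln(1 − rB₀/P)/ln(1+r)⌉ = ⌈4.929⌉ = 5 payments; the last is $771.58.
Total paid = 4·$830.00 + $771.58 = $4,091.58.
Total interest = total paid − principal = $4,091.58 − $4,000.00 = $91.58.

$92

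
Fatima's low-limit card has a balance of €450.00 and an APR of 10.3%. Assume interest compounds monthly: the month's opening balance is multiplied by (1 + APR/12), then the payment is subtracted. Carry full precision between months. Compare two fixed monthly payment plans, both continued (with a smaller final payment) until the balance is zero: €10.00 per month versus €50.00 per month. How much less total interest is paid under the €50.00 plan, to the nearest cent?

Monthly rate r = 10.3%/12 = 0.858333% = 0.00858333.
At €10.00/mo: n = ⌈−ln(1 − rB₀/P)/ln(1+r)⌉ = 58 payments (last €1.18); total interest = total paid − €450.00 = €121.18.
At €50.00/mo: 10 payments (last €20.39); total interest €20.39.
Interest saved = €121.18 − €20.39 = €100.79.

€100.79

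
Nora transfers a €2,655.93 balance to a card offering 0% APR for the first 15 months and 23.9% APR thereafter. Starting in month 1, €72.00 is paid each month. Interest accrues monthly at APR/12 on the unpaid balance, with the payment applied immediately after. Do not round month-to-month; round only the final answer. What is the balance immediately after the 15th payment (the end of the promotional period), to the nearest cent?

€1,575.93

Promo months 1–15 at r₀ = 0%/12 = 0; months 16+ at r₁ = 23.9%/12 = 0.0199167.
After month 15 (no interest yet): B = €2,655.93 − 15·€72.00 = €1,575.93.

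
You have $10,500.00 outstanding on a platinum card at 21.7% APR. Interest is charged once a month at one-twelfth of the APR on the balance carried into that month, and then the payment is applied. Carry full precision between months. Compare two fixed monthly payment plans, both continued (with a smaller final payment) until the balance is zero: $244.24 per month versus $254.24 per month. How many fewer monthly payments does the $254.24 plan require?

7 fewer payments

Monthly rate r = 21.7%/12 = 1.80833% = 0.0180833.
At $244.24/mo: n = ⌈−ln(1 − rB₀/P)/ln(1+r)⌉ = 84 payments (last $203.68); total interest = total paid − $10,500.00 = $9,975.60.
At $254.24/mo: 77 payments (last $165.84); total interest $8,988.08.
Payments saved = 84 − 77 = 7.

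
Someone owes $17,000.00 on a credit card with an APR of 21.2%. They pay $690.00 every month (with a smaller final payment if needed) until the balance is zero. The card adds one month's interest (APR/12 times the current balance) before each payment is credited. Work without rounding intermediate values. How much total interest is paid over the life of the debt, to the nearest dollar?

Monthly rate r = 21.2%/12 = 1.76667% = 0.0176667.
Payoff takes n = ⌈−ln(1 − rB₀/P)/ln(1+r)⌉ = ⌈32.628⌉ = 33 payments; the last is $434.91.
Total paid = 32·$690.00 + $434.91 = $22,514.91.
Total interest = total paid − principal = $22,514.91 − $17,000.00 = $5,514.91.

$5,515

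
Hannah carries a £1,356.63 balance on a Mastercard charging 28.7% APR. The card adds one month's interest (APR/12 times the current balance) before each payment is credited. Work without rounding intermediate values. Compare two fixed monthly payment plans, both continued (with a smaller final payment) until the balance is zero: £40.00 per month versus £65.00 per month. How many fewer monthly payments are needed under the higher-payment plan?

Monthly rate r = 28.7%/12 = 2.39167% = 0.0239167.
At £40.00/mo: n = ⌈−ln(1 − rB₀/P)/ln(1+r)⌉ = 71 payments (last £21.02); total interest = total paid − £1,356.63 = £1,464.39.
At £65.00/mo: 30 payments (last £16.84); total interest £545.21.
Payments saved = 71 − 30 = 41.

41 fewer payments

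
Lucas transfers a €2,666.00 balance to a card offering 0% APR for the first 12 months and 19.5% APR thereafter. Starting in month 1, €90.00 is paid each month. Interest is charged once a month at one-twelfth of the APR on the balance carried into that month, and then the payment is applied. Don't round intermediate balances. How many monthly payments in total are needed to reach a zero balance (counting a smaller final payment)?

33 payments

Promo months 1–12 at r₀ = 0%/12 = 0; months 13+ at r₁ = 19.5%/12 = 0.01625.
After month 12 (no interest yet): B = €2,666.00 − 12·€90.00 = €1,586.00.
Then at r₁ with €90.00/mo: n₂ = −ln(1 − r₁·B/P)/ln(1+r₁) ≈ 20.93 → 21 more payments.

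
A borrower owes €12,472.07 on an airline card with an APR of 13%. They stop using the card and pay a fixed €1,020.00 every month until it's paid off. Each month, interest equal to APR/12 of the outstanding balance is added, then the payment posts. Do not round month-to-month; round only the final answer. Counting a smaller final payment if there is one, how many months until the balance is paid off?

14 months

Monthly rate r = 13%/12 = 1.08333% = 0.0108333.
Recurrence: B ← B·(1+r) − €1,020.00.
Month 1: interest €135.11; balance after payment €11,587.18.
Month 2: interest €125.53; balance after payment €10,692.71.
Closed form: n = −ln(1 − rB₀/P)/ln(1+r) = −ln(0.86754)/ln(1.01083) ≈ 13.188, so the balance reaches zero during payment 14.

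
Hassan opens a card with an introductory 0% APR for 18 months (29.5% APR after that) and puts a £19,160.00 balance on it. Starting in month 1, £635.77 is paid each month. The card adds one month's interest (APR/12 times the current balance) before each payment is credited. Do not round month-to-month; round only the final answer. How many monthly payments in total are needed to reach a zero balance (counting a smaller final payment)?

33 payments

Promo months 1–18 at r₀ = 0%/12 = 0; months 19+ at r₁ = 29.5%/12 = 0.0245833.
After month 18 (no interest yet): B = £19,160.00 − 18·£635.77 = £7,716.14.
Then at r₁ with £635.77/mo: n₂ = −ln(1 − r₁·B/P)/ln(1+r₁) ≈ 14.59 → 15 more payments.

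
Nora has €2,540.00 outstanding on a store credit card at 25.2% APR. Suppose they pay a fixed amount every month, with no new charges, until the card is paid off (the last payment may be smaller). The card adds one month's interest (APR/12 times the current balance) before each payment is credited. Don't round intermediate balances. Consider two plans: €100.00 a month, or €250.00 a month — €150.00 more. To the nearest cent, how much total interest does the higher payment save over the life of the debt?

€780.63

Monthly rate r = 25.2%/12 = 2.1% = 0.021.
At €100.00/mo: n = ⌈−ln(1 − rB₀/P)/ln(1+r)⌉ = 37 payments (last €68.13); total interest = total paid − €2,540.00 = €1,128.13.
At €250.00/mo: 12 payments (last €137.50); total interest €347.50.
Interest saved = €1,128.13 − €347.50 = €780.63.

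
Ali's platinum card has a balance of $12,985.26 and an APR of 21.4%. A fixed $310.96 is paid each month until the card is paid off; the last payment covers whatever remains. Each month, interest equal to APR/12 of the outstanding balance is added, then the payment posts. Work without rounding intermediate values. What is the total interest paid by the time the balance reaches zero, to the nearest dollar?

$11,034

Monthly rate r = 21.4%/12 = 1.78333% = 0.0178333.
Payoff takes n = ⌈−ln(1 − rB₀/P)/ln(1+r)⌉ = ⌈77.239⌉ = 78 payments; the last is $74.94.
Total paid = 77·$310.96 + $74.94 = $24,018.86.
Total interest = total paid − principal = $24,018.86 − $12,985.26 = $11,033.60.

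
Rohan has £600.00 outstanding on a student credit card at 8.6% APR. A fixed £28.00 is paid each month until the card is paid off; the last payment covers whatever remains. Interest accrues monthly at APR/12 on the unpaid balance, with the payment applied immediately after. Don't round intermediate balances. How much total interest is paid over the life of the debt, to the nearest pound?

Monthly rate r = 8.6%/12 = 0.716667% = 0.00716667.
Payoff takes n = ⌈−ln(1 − rB₀/P)/ln(1+r)⌉ = ⌈23.348⌉ = 24 payments; the last is £9.76.
Total paid = 23·£28.00 + £9.76 = £653.76.
Total interest = total paid − principal = £653.76 − £600.00 = £53.76.

£54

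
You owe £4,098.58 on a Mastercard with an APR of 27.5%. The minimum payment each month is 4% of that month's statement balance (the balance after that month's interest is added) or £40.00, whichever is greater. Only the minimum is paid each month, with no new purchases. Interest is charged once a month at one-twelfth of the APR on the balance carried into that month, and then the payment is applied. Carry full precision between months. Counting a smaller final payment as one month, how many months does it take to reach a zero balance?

116 months

Monthly rate r = 27.5%/12 = 2.29167% = 0.0229167.
While 4% of the post-interest balance exceeds £40.00, each month B ← (B·(1+r))·(1 − 0.04), i.e. B shrinks by the factor (1+r)·0.96 = 0.982.
This holds for months 1–79. Entering month 80 the balance is £975.98; 4% of the post-interest balance is now below £40.00, so the flat £40.00 minimum applies from here.
From month 80 a fixed £40.00 at rate r clears £975.98 in 37 more payments. Total: 79 + 37 = 116 months.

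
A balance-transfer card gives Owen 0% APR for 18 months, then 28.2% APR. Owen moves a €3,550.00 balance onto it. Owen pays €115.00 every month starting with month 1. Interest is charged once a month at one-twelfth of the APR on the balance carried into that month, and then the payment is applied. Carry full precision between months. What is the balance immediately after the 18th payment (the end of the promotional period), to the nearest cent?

€1,480.00

Promo months 1–18 at r₀ = 0%/12 = 0; months 19+ at r₁ = 28.2%/12 = 0.0235.
After month 18 (no interest yet): B = €3,550.00 − 18·€115.00 = €1,480.00.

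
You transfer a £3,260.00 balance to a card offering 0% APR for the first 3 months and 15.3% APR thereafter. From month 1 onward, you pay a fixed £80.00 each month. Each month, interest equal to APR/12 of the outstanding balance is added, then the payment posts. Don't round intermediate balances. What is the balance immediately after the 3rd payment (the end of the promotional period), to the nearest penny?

Promo months 1–3 at r₀ = 0%/12 = 0; months 4+ at r₁ = 15.3%/12 = 0.01275.
After month 3 (no interest yet): B = £3,260.00 − 3·£80.00 = £3,020.00.

£3,020.00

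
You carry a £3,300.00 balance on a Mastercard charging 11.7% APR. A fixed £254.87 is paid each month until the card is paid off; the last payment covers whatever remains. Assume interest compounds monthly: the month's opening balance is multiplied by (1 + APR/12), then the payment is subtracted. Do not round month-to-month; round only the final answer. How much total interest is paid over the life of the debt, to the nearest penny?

£244.95

Monthly rate r = 11.7%/12 = 0.975% = 0.00975.
Payoff takes n = ⌈−ln(1 − rB₀/P)/ln(1+r)⌉ = ⌈13.908⌉ = 14 payments; the last is £231.64.
Total paid = 13·£254.87 + £231.64 = £3,544.95.
Total interest = total paid − principal = £3,544.95 − £3,300.00 = £244.95.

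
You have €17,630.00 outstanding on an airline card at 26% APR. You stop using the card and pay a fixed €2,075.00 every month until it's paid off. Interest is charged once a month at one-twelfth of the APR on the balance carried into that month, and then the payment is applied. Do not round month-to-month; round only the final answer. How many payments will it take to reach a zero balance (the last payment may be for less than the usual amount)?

Monthly rate r = 26%/12 = 2.16667% = 0.0216667.
Recurrence: B ← B·(1+r) − €2,075.00.
Month 1: interest €381.98; balance after payment €15,936.98.
Month 2: interest €345.30; balance after payment €14,207.28.
Closed form: n = −ln(1 − rB₀/P)/ln(1+r) = −ln(0.81591)/ln(1.02167) ≈ 9.491, so the balance reaches zero during payment 10.

10 months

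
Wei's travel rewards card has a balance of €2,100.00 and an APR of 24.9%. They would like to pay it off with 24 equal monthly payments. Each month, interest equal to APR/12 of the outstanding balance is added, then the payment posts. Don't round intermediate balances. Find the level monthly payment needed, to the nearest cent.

€111.97

Monthly rate r = 24.9%/12 = 2.075% = 0.02075.
Level-payment amortization: P = B₀·r / (1 − (1+r)^(−n)) = 2100.00·0.02075 / (1 − 1.02075^(−24)).
Denominator 1 − (1+r)^(−24) = 0.389149866.
P = 43.575 / 0.389149866 ≈ 111.97.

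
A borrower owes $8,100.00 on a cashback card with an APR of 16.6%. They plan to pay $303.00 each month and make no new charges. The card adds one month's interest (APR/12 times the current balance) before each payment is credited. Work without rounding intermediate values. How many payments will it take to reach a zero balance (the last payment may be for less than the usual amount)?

Monthly rate r = 16.6%/12 = 1.38333% = 0.0138333.
Recurrence: B ← B·(1+r) − $303.00.
Month 1: interest $112.05; balance after payment $7,909.05.
Month 2: interest $109.41; balance after payment $7,715.46.
Closed form: n = −ln(1 − rB₀/P)/ln(1+r) = −ln(0.6302)/ln(1.01383) ≈ 33.608, so the balance reaches zero during payment 34.

34 months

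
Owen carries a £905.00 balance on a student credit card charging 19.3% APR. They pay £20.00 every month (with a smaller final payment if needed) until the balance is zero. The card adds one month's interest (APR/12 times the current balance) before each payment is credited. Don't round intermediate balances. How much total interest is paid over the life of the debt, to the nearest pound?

Monthly rate r = 19.3%/12 = 1.60833% = 0.0160833.
Payoff takes n = ⌈−ln(1 − rB₀/P)/ln(1+r)⌉ = ⌈81.547⌉ = 82 payments; the last is £10.98.
Total paid = 81·£20.00 + £10.98 = £1,630.98.
Total interest = total paid − principal = £1,630.98 − £905.00 = £725.98.

£726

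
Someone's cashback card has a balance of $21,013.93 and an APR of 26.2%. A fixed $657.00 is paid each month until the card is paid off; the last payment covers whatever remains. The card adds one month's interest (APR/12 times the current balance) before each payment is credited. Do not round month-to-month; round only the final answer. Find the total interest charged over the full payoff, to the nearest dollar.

$15,443

Monthly rate r = 26.2%/12 = 2.18333% = 0.0218333.
Payoff takes n = ⌈−ln(1 − rB₀/P)/ln(1+r)⌉ = ⌈55.487⌉ = 56 payments; the last is $321.67.
Total paid = 55·$657.00 + $321.67 = $36,456.67.
Total interest = total paid − principal = $36,456.67 − $21,013.93 = $15,442.74.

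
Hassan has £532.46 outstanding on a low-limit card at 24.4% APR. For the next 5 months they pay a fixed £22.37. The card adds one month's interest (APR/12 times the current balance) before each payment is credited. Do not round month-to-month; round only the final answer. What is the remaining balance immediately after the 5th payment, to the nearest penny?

£472.35

Monthly rate r = 24.4%/12 = 2.03333% = 0.0203333.
Each month: B ← B·(1+r) − £22.37.
Month 1: interest £10.83; balance after payment £520.92.
Month 2: interest £10.59; balance after payment £509.14.
Month 3: interest £10.35; balance after payment £497.12.
Month 4: interest £10.11; balance after payment £484.86.
Month 5: interest £9.86; balance after payment £472.35.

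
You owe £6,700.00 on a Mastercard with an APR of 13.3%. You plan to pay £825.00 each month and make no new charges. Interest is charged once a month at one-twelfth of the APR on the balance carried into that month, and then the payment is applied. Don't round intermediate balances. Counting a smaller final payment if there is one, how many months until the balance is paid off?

9 payments

Monthly rate r = 13.3%/12 = 1.10833% = 0.0110833.
Recurrence: B ← B·(1+r) − £825.00.
Month 1: interest £74.26; balance after payment £5,949.26.
Month 2: interest £65.94; balance after payment £5,190.20.
Closed form: n = −ln(1 − rB₀/P)/ln(1+r) = −ln(0.90999)/ln(1.01108) ≈ 8.557, so the balance reaches zero during payment 9.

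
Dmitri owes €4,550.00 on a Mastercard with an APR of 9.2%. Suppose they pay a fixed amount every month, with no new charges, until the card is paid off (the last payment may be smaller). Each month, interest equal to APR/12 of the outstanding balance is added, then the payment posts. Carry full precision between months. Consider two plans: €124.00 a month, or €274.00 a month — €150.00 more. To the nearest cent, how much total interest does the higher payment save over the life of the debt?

€477.75

Monthly rate r = 9.2%/12 = 0.766667% = 0.00766667.
At €124.00/mo: n = ⌈−ln(1 − rB₀/P)/ln(1+r)⌉ = 44 payments (last €31.36); total interest = total paid − €4,550.00 = €813.36.
At €274.00/mo: 18 payments (last €227.61); total interest €335.61.
Interest saved = €813.36 − €335.61 = €477.75.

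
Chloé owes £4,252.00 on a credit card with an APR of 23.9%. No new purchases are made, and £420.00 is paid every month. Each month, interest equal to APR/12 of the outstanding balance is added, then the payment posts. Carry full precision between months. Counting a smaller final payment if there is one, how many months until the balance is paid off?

12 months

Monthly rate r = 23.9%/12 = 1.99167% = 0.0199167.
Recurrence: B ← B·(1+r) − £420.00.
Month 1: interest £84.69; balance after payment £3,916.69.
Month 2: interest £78.01; balance after payment £3,574.69.
Closed form: n = −ln(1 − rB₀/P)/ln(1+r) = −ln(0.79837)/ln(1.01992) ≈ 11.419, so the balance reaches zero during payment 12.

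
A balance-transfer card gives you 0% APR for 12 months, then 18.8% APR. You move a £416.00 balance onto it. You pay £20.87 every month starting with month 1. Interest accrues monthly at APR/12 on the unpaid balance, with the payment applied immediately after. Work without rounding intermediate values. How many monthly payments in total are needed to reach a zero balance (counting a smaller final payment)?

Promo months 1–12 at r₀ = 0%/12 = 0; months 13+ at r₁ = 18.8%/12 = 0.0156667.
After month 12 (no interest yet): B = £416.00 − 12·£20.87 = £165.56.
Then at r₁ with £20.87/mo: n₂ = −ln(1 − r₁·B/P)/ln(1+r₁) ≈ 8.54 → 9 more payments.

21 months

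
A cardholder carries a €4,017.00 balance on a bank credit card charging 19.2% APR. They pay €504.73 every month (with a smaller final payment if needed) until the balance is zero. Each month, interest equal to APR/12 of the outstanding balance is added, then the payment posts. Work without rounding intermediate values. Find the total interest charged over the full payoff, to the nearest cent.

Monthly rate r = 19.2%/12 = 1.6% = 0.016.
Payoff takes n = ⌈−ln(1 − rB₀/P)/ln(1+r)⌉ = ⌈8.581⌉ = 9 payments; the last is €294.20.
Total paid = 8·€504.73 + €294.20 = €4,332.04.
Total interest = total paid − principal = €4,332.04 − €4,017.00 = €315.04.

€315.04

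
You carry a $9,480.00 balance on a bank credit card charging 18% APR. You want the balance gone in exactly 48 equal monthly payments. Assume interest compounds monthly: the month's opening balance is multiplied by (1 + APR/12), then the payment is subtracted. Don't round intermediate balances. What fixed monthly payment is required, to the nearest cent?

Monthly rate r = 18%/12 = 1.5% = 0.015.
Level-payment amortization: P = B₀·r / (1 − (1+r)^(−n)) = 9480.00·0.015 / (1 − 1.015^(−48)).
Denominator 1 − (1+r)^(−48) = 0.510638305.
P = 142.2 / 0.510638305 ≈ 278.47.

$278.47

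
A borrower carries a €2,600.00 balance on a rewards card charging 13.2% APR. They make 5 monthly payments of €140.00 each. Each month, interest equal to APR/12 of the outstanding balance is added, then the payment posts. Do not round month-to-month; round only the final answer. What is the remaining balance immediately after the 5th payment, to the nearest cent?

€2,030.61

Monthly rate r = 13.2%/12 = 1.1% = 0.011.
Each month: B ← B·(1+r) − €140.00.
Month 1: interest €28.60; balance after payment €2,488.60.
Month 2: interest €27.37; balance after payment €2,375.97.
Month 3: interest €26.14; balance after payment €2,262.11.
Month 4: interest €24.88; balance after payment €2,146.99.
Month 5: interest €23.62; balance after payment €2,030.61.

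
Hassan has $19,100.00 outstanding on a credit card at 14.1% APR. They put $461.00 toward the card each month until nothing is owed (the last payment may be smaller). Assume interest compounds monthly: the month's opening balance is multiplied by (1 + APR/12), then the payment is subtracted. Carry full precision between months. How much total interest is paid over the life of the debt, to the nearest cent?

$7,228.05

Monthly rate r = 14.1%/12 = 1.175% = 0.01175.
Payoff takes n = ⌈−ln(1 − rB₀/P)/ln(1+r)⌉ = ⌈57.110⌉ = 58 payments; the last is $51.05.
Total paid = 57·$461.00 + $51.05 = $26,328.05.
Total interest = total paid − principal = $26,328.05 − $19,100.00 = $7,228.05.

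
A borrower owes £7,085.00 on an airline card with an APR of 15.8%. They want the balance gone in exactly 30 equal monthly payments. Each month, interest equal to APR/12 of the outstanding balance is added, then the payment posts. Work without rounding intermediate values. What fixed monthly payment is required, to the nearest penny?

£287.40

Monthly rate r = 15.8%/12 = 1.31667% = 0.0131667.
Level-payment amortization: P = B₀·r / (1 − (1+r)^(−n)) = 7085.00·0.0131667 / (1 − 1.01317^(−30)).
Denominator 1 − (1+r)^(−30) = 0.324581099.
P = 93.2858 / 0.324581099 ≈ 287.40.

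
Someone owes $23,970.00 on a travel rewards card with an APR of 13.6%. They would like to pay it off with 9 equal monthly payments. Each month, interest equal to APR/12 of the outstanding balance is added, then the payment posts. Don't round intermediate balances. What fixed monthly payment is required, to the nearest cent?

Monthly rate r = 13.6%/12 = 1.13333% = 0.0113333.
Level-payment amortization: P = B₀·r / (1 − (1+r)^(−n)) = 23970.00·0.0113333 / (1 − 1.01133^(−9)).
Denominator 1 − (1+r)^(−9) = 0.096452259.
P = 271.66 / 0.096452259 ≈ 2816.52.

$2,816.52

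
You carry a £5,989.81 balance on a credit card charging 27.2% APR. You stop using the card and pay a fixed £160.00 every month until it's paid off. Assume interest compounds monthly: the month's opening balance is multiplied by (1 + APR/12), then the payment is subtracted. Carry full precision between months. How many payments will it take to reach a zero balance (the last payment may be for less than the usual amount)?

Monthly rate r = 27.2%/12 = 2.26667% = 0.0226667.
Recurrence: B ← B·(1+r) − £160.00.
Month 1: interest £135.77; balance after payment £5,965.58.
Month 2: interest £135.22; balance after payment £5,940.80.
Closed form: n = −ln(1 − rB₀/P)/ln(1+r) = −ln(0.15144)/ln(1.02267) ≈ 84.214, so the balance reaches zero during payment 85.

85 payments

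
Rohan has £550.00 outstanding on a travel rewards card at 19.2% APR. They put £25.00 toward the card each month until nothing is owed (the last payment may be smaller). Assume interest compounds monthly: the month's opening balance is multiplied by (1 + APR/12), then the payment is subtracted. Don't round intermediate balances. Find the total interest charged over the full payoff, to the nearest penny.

Monthly rate r = 19.2%/12 = 1.6% = 0.016.
Payoff takes n = ⌈−ln(1 − rB₀/P)/ln(1+r)⌉ = ⌈27.333⌉ = 28 payments; the last is £8.37.
Total paid = 27·£25.00 + £8.37 = £683.37.
Total interest = total paid − principal = £683.37 − £550.00 = £133.37.

£133.37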